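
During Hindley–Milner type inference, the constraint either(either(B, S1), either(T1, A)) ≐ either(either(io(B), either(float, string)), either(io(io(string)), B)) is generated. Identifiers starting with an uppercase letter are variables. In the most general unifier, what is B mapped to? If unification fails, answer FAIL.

FAIL

Decompose either/2: either(B, S1) ≐ either(io(B), either(float, string)),  either(T1, A) ≐ either(io(io(string)), B).
Decompose either/2: B ≐ io(B),  S1 ≐ either(float, string).
Occurs check fails: B occurs in io(B); the equation B ≐ io(B) has no finite solution.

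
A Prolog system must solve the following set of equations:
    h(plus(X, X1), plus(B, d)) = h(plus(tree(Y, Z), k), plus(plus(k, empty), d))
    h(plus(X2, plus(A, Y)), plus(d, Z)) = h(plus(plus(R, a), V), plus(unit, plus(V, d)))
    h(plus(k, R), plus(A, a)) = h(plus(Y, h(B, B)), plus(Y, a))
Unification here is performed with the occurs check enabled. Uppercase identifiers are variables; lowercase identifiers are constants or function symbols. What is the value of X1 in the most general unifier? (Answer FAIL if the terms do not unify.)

FAIL

Decompose h/2: plus(X, X1) = plus(tree(Y, Z), k),  plus(B, d) = plus(plus(k, empty), d).
Decompose plus/2: X = tree(Y, Z),  X1 = k.
Bind X := tree(Y, Z); no other remaining equation mentions X.
Bind X1 := k; no other remaining equation mentions X1.
Decompose plus/2: B = plus(k, empty),  d = d.
Bind B := plus(k, empty); substituting into the one remaining equation that mentions B gives: h(plus(k, R), plus(A, a)) = h(plus(Y, h(plus(k, empty), plus(k, empty))), plus(Y, a)).
Delete trivial equation d = d.
Decompose h/2: plus(X2, plus(A, Y)) = plus(plus(R, a), V),  plus(d, Z) = plus(unit, plus(V, d)).
Decompose plus/2: X2 = plus(R, a),  plus(A, Y) = V.
Bind X2 := plus(R, a); no other remaining equation mentions X2.
Bind V := plus(A, Y); substituting into the one remaining equation that mentions V gives: plus(d, Z) = plus(unit, plus(plus(A, Y), d)).
Decompose plus/2: d = unit,  Z = plus(plus(A, Y), d).
Clash: constants d and unit differ; no unifier exists.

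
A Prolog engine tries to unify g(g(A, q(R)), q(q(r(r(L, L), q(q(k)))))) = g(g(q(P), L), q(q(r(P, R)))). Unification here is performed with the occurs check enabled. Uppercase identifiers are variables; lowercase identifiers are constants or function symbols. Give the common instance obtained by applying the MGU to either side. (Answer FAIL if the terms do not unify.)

Decompose g/2: g(A, q(R)) = g(q(P), L),  q(q(r(r(L, L), q(q(k))))) = q(q(r(P, R))).
Decompose g/2: A = q(P),  q(R) = L.
Bind A := q(P); no other remaining equation mentions A.
Bind L := q(R); substituting into the remaining equation gives: q(q(r(r(q(R), q(R)), q(q(k))))) = q(q(r(P, R))).
Decompose q/1: q(r(r(q(R), q(R)), q(q(k)))) = q(r(P, R)).
Decompose q/1: r(r(q(R), q(R)), q(q(k))) = r(P, R).
Decompose r/2: r(q(R), q(R)) = P,  q(q(k)) = R.
Bind P := r(q(R), q(R)); no other remaining equation mentions P. Substituting into the earlier binding gives A := q(r(q(R), q(R))).
Bind R := q(q(k)). Substituting into the earlier bindings gives A := q(r(q(q(q(k))), q(q(q(k))))), L := q(q(q(k))), P := r(q(q(q(k))), q(q(q(k)))).
Applying the MGU to either side gives g(g(q(r(q(q(q(k))), q(q(q(k))))), q(q(q(k)))), q(q(r(r(q(q(q(k))), q(q(q(k)))), q(q(k)))))).

g(g(q(r(q(q(q(k))), q(q(q(k))))), q(q(q(k)))), q(q(r(r(q(q(q(k))), q(q(q(k)))), q(q(k))))))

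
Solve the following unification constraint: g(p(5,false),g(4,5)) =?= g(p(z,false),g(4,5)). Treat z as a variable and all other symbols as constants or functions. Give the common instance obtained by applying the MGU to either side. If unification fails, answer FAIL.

g(p(5,false),g(4,5))

Decompose g/2: p(5,false) =?= p(z,false),  g(4,5) =?= g(4,5).
Decompose p/2: 5 =?= z,  false =?= false.
Bind z := 5; no other remaining equation mentions z.
Delete trivial equation false =?= false.
Delete trivial equation g(4,5) =?= g(4,5).
Applying the MGU to either side gives g(p(5,false),g(4,5)).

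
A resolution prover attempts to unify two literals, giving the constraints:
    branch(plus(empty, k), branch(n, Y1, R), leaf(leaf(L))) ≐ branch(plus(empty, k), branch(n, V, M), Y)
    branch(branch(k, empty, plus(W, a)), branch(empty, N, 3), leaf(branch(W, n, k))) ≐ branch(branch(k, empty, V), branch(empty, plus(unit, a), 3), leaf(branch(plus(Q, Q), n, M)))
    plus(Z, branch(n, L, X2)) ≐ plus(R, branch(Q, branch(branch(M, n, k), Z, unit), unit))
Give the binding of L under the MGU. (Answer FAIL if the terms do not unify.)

Decompose branch/3: plus(empty, k) ≐ plus(empty, k),  branch(n, Y1, R) ≐ branch(n, V, M),  leaf(leaf(L)) ≐ Y.
Delete trivial equation plus(empty, k) ≐ plus(empty, k).
Decompose branch/3: n ≐ n,  Y1 ≐ V,  R ≐ M.
Delete trivial equation n ≐ n.
Bind Y1 := V; no other remaining equation mentions Y1.
Bind R := M; substituting into the one remaining equation that mentions R gives: plus(Z, branch(n, L, X2)) ≐ plus(M, branch(Q, branch(branch(M, n, k), Z, unit), unit)).
Bind Y := leaf(leaf(L)); no other remaining equation mentions Y.
Decompose branch/3: branch(k, empty, plus(W, a)) ≐ branch(k, empty, V),  branch(empty, N, 3) ≐ branch(empty, plus(unit, a), 3),  leaf(branch(W, n, k)) ≐ leaf(branch(plus(Q, Q), n, M)).
Decompose branch/3: k ≐ k,  empty ≐ empty,  plus(W, a) ≐ V.
Delete trivial equation k ≐ k.
Delete trivial equation empty ≐ empty.
Bind V := plus(W, a); no other remaining equation mentions V. Substituting into the earlier binding gives Y1 := plus(W, a).
Decompose branch/3: empty ≐ empty,  N ≐ plus(unit, a),  3 ≐ 3.
Delete trivial equation empty ≐ empty.
Bind N := plus(unit, a); no other remaining equation mentions N.
Delete trivial equation 3 ≐ 3.
Decompose leaf/1: branch(W, n, k) ≐ branch(plus(Q, Q), n, M).
Decompose branch/3: W ≐ plus(Q, Q),  n ≐ n,  k ≐ M.
Bind W := plus(Q, Q); no other remaining equation mentions W. Substituting into the earlier bindings gives Y1 := plus(plus(Q, Q), a), V := plus(plus(Q, Q), a).
Delete trivial equation n ≐ n.
Bind M := k; substituting into the remaining equation gives: plus(Z, branch(n, L, X2)) ≐ plus(k, branch(Q, branch(branch(k, n, k), Z, unit), unit)). Substituting into the earlier binding gives R := k.
Decompose plus/2: Z ≐ k,  branch(n, L, X2) ≐ branch(Q, branch(branch(k, n, k), Z, unit), unit).
Bind Z := k; substituting into the remaining equation gives: branch(n, L, X2) ≐ branch(Q, branch(branch(k, n, k), k, unit), unit).
Decompose branch/3: n ≐ Q,  L ≐ branch(branch(k, n, k), k, unit),  X2 ≐ unit.
Bind Q := n; no other remaining equation mentions Q. Substituting into the earlier bindings gives Y1 := plus(plus(n, n), a), V := plus(plus(n, n), a), W := plus(n, n).
Bind L := branch(branch(k, n, k), k, unit); no other remaining equation mentions L. Substituting into the earlier binding gives Y := leaf(leaf(branch(branch(k, n, k), k, unit))).
Bind X2 := unit.
MGU = { Y1 := plus(plus(n, n), a), R := k, Y := leaf(leaf(branch(branch(k, n, k), k, unit))), V := plus(plus(n, n), a), N := plus(unit, a), W := plus(n, n), M := k, Z := k, Q := n, L := branch(branch(k, n, k), k, unit), X2 := unit }, so L := branch(branch(k, n, k), k, unit).

branch(branch(k, n, k), k, unit)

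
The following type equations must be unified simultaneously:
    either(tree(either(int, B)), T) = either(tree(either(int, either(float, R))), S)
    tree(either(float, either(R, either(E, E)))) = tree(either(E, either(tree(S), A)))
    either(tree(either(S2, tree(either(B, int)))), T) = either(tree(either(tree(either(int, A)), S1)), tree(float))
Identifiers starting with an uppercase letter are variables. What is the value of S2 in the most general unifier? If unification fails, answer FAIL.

Decompose either/2: tree(either(int, B)) = tree(either(int, either(float, R))),  T = S.
Decompose tree/1: either(int, B) = either(int, either(float, R)).
Decompose either/2: int = int,  B = either(float, R).
Delete trivial equation int = int.
Bind B := either(float, R); substituting into the one remaining equation that mentions B gives: either(tree(either(S2, tree(either(either(float, R), int)))), T) = either(tree(either(tree(either(int, A)), S1)), tree(float)).
Bind T := S; substituting into the one remaining equation that mentions T gives: either(tree(either(S2, tree(either(either(float, R), int)))), S) = either(tree(either(tree(either(int, A)), S1)), tree(float)).
Decompose tree/1: either(float, either(R, either(E, E))) = either(E, either(tree(S), A)).
Decompose either/2: float = E,  either(R, either(E, E)) = either(tree(S), A).
Bind E := float; substituting into the one remaining equation that mentions E gives: either(R, either(float, float)) = either(tree(S), A).
Decompose either/2: R = tree(S),  either(float, float) = A.
Bind R := tree(S); substituting into the one remaining equation that mentions R gives: either(tree(either(S2, tree(either(either(float, tree(S)), int)))), S) = either(tree(either(tree(either(int, A)), S1)), tree(float)). Substituting into the earlier binding gives B := either(float, tree(S)).
Bind A := either(float, float); substituting into the remaining equation gives: either(tree(either(S2, tree(either(either(float, tree(S)), int)))), S) = either(tree(either(tree(either(int, either(float, float))), S1)), tree(float)).
Decompose either/2: tree(either(S2, tree(either(either(float, tree(S)), int)))) = tree(either(tree(either(int, either(float, float))), S1)),  S = tree(float).
Decompose tree/1: either(S2, tree(either(either(float, tree(S)), int))) = either(tree(either(int, either(float, float))), S1).
Decompose either/2: S2 = tree(either(int, either(float, float))),  tree(either(either(float, tree(S)), int)) = S1.
Bind S2 := tree(either(int, either(float, float))); no other remaining equation mentions S2.
Bind S1 := tree(either(either(float, tree(S)), int)); no other remaining equation mentions S1.
Bind S := tree(float). Substituting into the earlier bindings gives B := either(float, tree(tree(float))), T := tree(float), R := tree(tree(float)), S1 := tree(either(either(float, tree(tree(float))), int)).
MGU = { B ↦ either(float, tree(tree(float))), T ↦ tree(float), E ↦ float, R ↦ tree(tree(float)), A ↦ either(float, float), S2 ↦ tree(either(int, either(float, float))), S1 ↦ tree(either(either(float, tree(tree(float))), int)), S ↦ tree(float) }, so S2 ↦ tree(either(int, either(float, float))).

tree(either(int, either(float, float)))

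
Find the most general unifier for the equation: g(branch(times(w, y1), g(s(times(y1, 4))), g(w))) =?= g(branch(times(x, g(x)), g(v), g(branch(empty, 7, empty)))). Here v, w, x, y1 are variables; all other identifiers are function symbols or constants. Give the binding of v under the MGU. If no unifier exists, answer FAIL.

s(times(g(branch(empty, 7, empty)), 4))

Decompose g/1: branch(times(w, y1), g(s(times(y1, 4))), g(w)) =?= branch(times(x, g(x)), g(v), g(branch(empty, 7, empty))).
Decompose branch/3: times(w, y1) =?= times(x, g(x)),  g(s(times(y1, 4))) =?= g(v),  g(w) =?= g(branch(empty, 7, empty)).
Decompose times/2: w =?= x,  y1 =?= g(x).
Bind w := x; substituting into the one remaining equation that mentions w gives: g(x) =?= g(branch(empty, 7, empty)).
Bind y1 := g(x); substituting into the one remaining equation that mentions y1 gives: g(s(times(g(x), 4))) =?= g(v).
Decompose g/1: s(times(g(x), 4)) =?= v.
Bind v := s(times(g(x), 4)); no other remaining equation mentions v.
Decompose g/1: x =?= branch(empty, 7, empty).
Bind x := branch(empty, 7, empty). Substituting into the earlier bindings gives w := branch(empty, 7, empty), y1 := g(branch(empty, 7, empty)), v := s(times(g(branch(empty, 7, empty)), 4)).
MGU = { w := branch(empty, 7, empty), y1 := g(branch(empty, 7, empty)), v := s(times(g(branch(empty, 7, empty)), 4)), x := branch(empty, 7, empty) }, so v := s(times(g(branch(empty, 7, empty)), 4)).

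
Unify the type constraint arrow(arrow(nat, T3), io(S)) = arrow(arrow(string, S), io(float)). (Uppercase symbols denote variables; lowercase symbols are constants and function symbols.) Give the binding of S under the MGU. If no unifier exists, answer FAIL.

Decompose arrow/2: arrow(nat, T3) = arrow(string, S),  io(S) = io(float).
Decompose arrow/2: nat = string,  T3 = S.
Clash: constants nat and string differ; no unifier exists.

FAIL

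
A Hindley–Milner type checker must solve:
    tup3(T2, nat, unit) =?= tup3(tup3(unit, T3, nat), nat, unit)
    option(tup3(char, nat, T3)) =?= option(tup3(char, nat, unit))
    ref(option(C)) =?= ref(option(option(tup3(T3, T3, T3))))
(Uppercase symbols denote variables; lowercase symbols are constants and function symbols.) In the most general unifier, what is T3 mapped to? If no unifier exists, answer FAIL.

unit

Decompose tup3/3: T2 =?= tup3(unit, T3, nat),  nat =?= nat,  unit =?= unit.
Bind T2 := tup3(unit, T3, nat); no other remaining equation mentions T2.
Delete trivial equation nat =?= nat.
Delete trivial equation unit =?= unit.
Decompose option/1: tup3(char, nat, T3) =?= tup3(char, nat, unit).
Decompose tup3/3: char =?= char,  nat =?= nat,  T3 =?= unit.
Delete trivial equation char =?= char.
Delete trivial equation nat =?= nat.
Bind T3 := unit; substituting into the remaining equation gives: ref(option(C)) =?= ref(option(option(tup3(unit, unit, unit)))). Substituting into the earlier binding gives T2 := tup3(unit, unit, nat).
Decompose ref/1: option(C) =?= option(option(tup3(unit, unit, unit))).
Decompose option/1: C =?= option(tup3(unit, unit, unit)).
Bind C := option(tup3(unit, unit, unit)).
MGU = { T2 ↦ tup3(unit, unit, nat), T3 ↦ unit, C ↦ option(tup3(unit, unit, unit)) }, so T3 ↦ unit.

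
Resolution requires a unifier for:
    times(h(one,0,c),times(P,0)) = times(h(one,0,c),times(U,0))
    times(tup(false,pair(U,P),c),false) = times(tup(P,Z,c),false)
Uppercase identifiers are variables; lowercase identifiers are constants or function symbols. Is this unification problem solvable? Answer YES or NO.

YES

Decompose times/2: h(one,0,c) = h(one,0,c),  times(P,0) = times(U,0).
Delete trivial equation h(one,0,c) = h(one,0,c).
Decompose times/2: P = U,  0 = 0.
Bind P := U; substituting into the one remaining equation that mentions P gives: times(tup(false,pair(U,U),c),false) = times(tup(U,Z,c),false).
Delete trivial equation 0 = 0.
Decompose times/2: tup(false,pair(U,U),c) = tup(U,Z,c),  false = false.
Decompose tup/3: false = U,  pair(U,U) = Z,  c = c.
Bind U := false; substituting into the one remaining equation that mentions U gives: pair(false,false) = Z. Substituting into the earlier binding gives P := false.
Bind Z := pair(false,false); no other remaining equation mentions Z.
Delete trivial equation c = c.
Delete trivial equation false = false.
No equations remain and no clash or occurs-check failure arose, so a unifier exists.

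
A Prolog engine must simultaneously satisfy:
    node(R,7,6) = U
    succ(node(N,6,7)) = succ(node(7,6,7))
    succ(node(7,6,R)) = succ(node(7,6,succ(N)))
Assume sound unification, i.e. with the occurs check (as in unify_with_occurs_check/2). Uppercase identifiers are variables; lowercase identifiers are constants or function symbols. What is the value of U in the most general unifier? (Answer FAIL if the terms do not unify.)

node(succ(7),7,6)

Bind U := node(R,7,6); no other remaining equation mentions U.
Decompose succ/1: node(N,6,7) = node(7,6,7).
Decompose node/3: N = 7,  6 = 6,  7 = 7.
Bind N := 7; substituting into the one remaining equation that mentions N gives: succ(node(7,6,R)) = succ(node(7,6,succ(7))).
Delete trivial equation 6 = 6.
Delete trivial equation 7 = 7.
Decompose succ/1: node(7,6,R) = node(7,6,succ(7)).
Decompose node/3: 7 = 7,  6 = 6,  R = succ(7).
Delete trivial equation 7 = 7.
Delete trivial equation 6 = 6.
Bind R := succ(7). Substituting into the earlier binding gives U := node(succ(7),7,6).
MGU = { U ↦ node(succ(7),7,6), N ↦ 7, R ↦ succ(7) }, so U ↦ node(succ(7),7,6).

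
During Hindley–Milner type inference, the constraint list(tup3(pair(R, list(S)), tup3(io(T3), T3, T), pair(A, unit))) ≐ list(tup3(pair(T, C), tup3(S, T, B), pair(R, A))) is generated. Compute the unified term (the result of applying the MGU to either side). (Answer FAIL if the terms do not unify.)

list(tup3(pair(unit, list(io(unit))), tup3(io(unit), unit, unit), pair(unit, unit)))

Decompose list/1: tup3(pair(R, list(S)), tup3(io(T3), T3, T), pair(A, unit)) ≐ tup3(pair(T, C), tup3(S, T, B), pair(R, A)).
Decompose tup3/3: pair(R, list(S)) ≐ pair(T, C),  tup3(io(T3), T3, T) ≐ tup3(S, T, B),  pair(A, unit) ≐ pair(R, A).
Decompose pair/2: R ≐ T,  list(S) ≐ C.
Bind R := T; substituting into the one remaining equation that mentions R gives: pair(A, unit) ≐ pair(T, A).
Bind C := list(S); no other remaining equation mentions C.
Decompose tup3/3: io(T3) ≐ S,  T3 ≐ T,  T ≐ B.
Bind S := io(T3); no other remaining equation mentions S. Substituting into the earlier binding gives C := list(io(T3)).
Bind T3 := T; no other remaining equation mentions T3. Substituting into the earlier bindings gives C := list(io(T)), S := io(T).
Bind T := B; substituting into the remaining equation gives: pair(A, unit) ≐ pair(B, A). Substituting into the earlier bindings gives R := B, C := list(io(B)), S := io(B), T3 := B.
Decompose pair/2: A ≐ B,  unit ≐ A.
Bind A := B; substituting into the remaining equation gives: unit ≐ B.
Bind B := unit. Substituting into the earlier bindings gives R := unit, C := list(io(unit)), S := io(unit), T3 := unit, T := unit, A := unit.
Applying the MGU to either side gives list(tup3(pair(unit, list(io(unit))), tup3(io(unit), unit, unit), pair(unit, unit))).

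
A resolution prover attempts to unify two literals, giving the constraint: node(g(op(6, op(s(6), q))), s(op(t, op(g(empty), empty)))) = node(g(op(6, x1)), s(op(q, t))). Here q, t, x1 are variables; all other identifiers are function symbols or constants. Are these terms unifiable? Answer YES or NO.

YES

Decompose node/2: g(op(6, op(s(6), q))) = g(op(6, x1)),  s(op(t, op(g(empty), empty))) = s(op(q, t)).
Decompose g/1: op(6, op(s(6), q)) = op(6, x1).
Decompose op/2: 6 = 6,  op(s(6), q) = x1.
Delete trivial equation 6 = 6.
Bind x1 := op(s(6), q); no other remaining equation mentions x1.
Decompose s/1: op(t, op(g(empty), empty)) = op(q, t).
Decompose op/2: t = q,  op(g(empty), empty) = t.
Bind t := q; substituting into the remaining equation gives: op(g(empty), empty) = q.
Bind q := op(g(empty), empty). Substituting into the earlier bindings gives x1 := op(s(6), op(g(empty), empty)), t := op(g(empty), empty).
No equations remain and no clash or occurs-check failure arose, so a unifier exists.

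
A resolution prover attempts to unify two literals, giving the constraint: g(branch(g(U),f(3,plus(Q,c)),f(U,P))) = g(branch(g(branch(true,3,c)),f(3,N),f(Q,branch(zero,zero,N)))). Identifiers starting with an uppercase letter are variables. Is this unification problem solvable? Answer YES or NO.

YES

Decompose g/1: branch(g(U),f(3,plus(Q,c)),f(U,P)) = branch(g(branch(true,3,c)),f(3,N),f(Q,branch(zero,zero,N))).
Decompose branch/3: g(U) = g(branch(true,3,c)),  f(3,plus(Q,c)) = f(3,N),  f(U,P) = f(Q,branch(zero,zero,N)).
Decompose g/1: U = branch(true,3,c).
Bind U := branch(true,3,c); substituting into the one remaining equation that mentions U gives: f(branch(true,3,c),P) = f(Q,branch(zero,zero,N)).
Decompose f/2: 3 = 3,  plus(Q,c) = N.
Delete trivial equation 3 = 3.
Bind N := plus(Q,c); substituting into the remaining equation gives: f(branch(true,3,c),P) = f(Q,branch(zero,zero,plus(Q,c))).
Decompose f/2: branch(true,3,c) = Q,  P = branch(zero,zero,plus(Q,c)).
Bind Q := branch(true,3,c); substituting into the remaining equation gives: P = branch(zero,zero,plus(branch(true,3,c),c)). Substituting into the earlier binding gives N := plus(branch(true,3,c),c).
Bind P := branch(zero,zero,plus(branch(true,3,c),c)).
No equations remain and no clash or occurs-check failure arose, so a unifier exists.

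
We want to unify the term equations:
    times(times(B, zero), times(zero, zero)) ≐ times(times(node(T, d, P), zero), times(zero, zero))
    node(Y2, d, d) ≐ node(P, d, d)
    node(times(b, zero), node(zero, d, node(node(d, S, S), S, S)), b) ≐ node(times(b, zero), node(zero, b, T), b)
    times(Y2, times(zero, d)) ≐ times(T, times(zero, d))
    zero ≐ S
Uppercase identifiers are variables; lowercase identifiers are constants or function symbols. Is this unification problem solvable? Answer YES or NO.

NO

Decompose times/2: times(B, zero) ≐ times(node(T, d, P), zero),  times(zero, zero) ≐ times(zero, zero).
Decompose times/2: B ≐ node(T, d, P),  zero ≐ zero.
Bind B := node(T, d, P); no other remaining equation mentions B.
Delete trivial equation zero ≐ zero.
Delete trivial equation times(zero, zero) ≐ times(zero, zero).
Decompose node/3: Y2 ≐ P,  d ≐ d,  d ≐ d.
Bind Y2 := P; substituting into the one remaining equation that mentions Y2 gives: times(P, times(zero, d)) ≐ times(T, times(zero, d)).
Delete trivial equation d ≐ d.
Delete trivial equation d ≐ d.
Decompose node/3: times(b, zero) ≐ times(b, zero),  node(zero, d, node(node(d, S, S), S, S)) ≐ node(zero, b, T),  b ≐ b.
Delete trivial equation times(b, zero) ≐ times(b, zero).
Decompose node/3: zero ≐ zero,  d ≐ b,  node(node(d, S, S), S, S) ≐ T.
Delete trivial equation zero ≐ zero.
Clash: constants d and b differ; no unifier exists.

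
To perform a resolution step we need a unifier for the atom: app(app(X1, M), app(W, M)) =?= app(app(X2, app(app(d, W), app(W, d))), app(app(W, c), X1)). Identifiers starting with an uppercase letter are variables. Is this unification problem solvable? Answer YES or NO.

Decompose app/2: app(X1, M) =?= app(X2, app(app(d, W), app(W, d))),  app(W, M) =?= app(app(W, c), X1).
Decompose app/2: X1 =?= X2,  M =?= app(app(d, W), app(W, d)).
Bind X1 := X2; substituting into the one remaining equation that mentions X1 gives: app(W, M) =?= app(app(W, c), X2).
Bind M := app(app(d, W), app(W, d)); substituting into the remaining equation gives: app(W, app(app(d, W), app(W, d))) =?= app(app(W, c), X2).
Decompose app/2: W =?= app(W, c),  app(app(d, W), app(W, d)) =?= X2.
Occurs check fails: W occurs in app(W, c); the equation W =?= app(W, c) has no finite solution.

NO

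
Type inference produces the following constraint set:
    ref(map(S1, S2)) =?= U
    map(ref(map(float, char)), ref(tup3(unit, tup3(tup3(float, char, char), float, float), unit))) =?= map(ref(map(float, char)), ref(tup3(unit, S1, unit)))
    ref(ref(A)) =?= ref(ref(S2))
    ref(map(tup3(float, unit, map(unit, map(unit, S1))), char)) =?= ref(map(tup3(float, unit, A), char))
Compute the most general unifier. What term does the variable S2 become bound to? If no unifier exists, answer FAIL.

Bind U := ref(map(S1, S2)); no other remaining equation mentions U.
Decompose map/2: ref(map(float, char)) =?= ref(map(float, char)),  ref(tup3(unit, tup3(tup3(float, char, char), float, float), unit)) =?= ref(tup3(unit, S1, unit)).
Delete trivial equation ref(map(float, char)) =?= ref(map(float, char)).
Decompose ref/1: tup3(unit, tup3(tup3(float, char, char), float, float), unit) =?= tup3(unit, S1, unit).
Decompose tup3/3: unit =?= unit,  tup3(tup3(float, char, char), float, float) =?= S1,  unit =?= unit.
Delete trivial equation unit =?= unit.
Bind S1 := tup3(tup3(float, char, char), float, float); substituting into the one remaining equation that mentions S1 gives: ref(map(tup3(float, unit, map(unit, map(unit, tup3(tup3(float, char, char), float, float)))), char)) =?= ref(map(tup3(float, unit, A), char)). Substituting into the earlier binding gives U := ref(map(tup3(tup3(float, char, char), float, float), S2)).
Delete trivial equation unit =?= unit.
Decompose ref/1: ref(A) =?= ref(S2).
Decompose ref/1: A =?= S2.
Bind A := S2; substituting into the remaining equation gives: ref(map(tup3(float, unit, map(unit, map(unit, tup3(tup3(float, char, char), float, float)))), char)) =?= ref(map(tup3(float, unit, S2), char)).
Decompose ref/1: map(tup3(float, unit, map(unit, map(unit, tup3(tup3(float, char, char), float, float)))), char) =?= map(tup3(float, unit, S2), char).
Decompose map/2: tup3(float, unit, map(unit, map(unit, tup3(tup3(float, char, char), float, float)))) =?= tup3(float, unit, S2),  char =?= char.
Decompose tup3/3: float =?= float,  unit =?= unit,  map(unit, map(unit, tup3(tup3(float, char, char), float, float))) =?= S2.
Delete trivial equation float =?= float.
Delete trivial equation unit =?= unit.
Bind S2 := map(unit, map(unit, tup3(tup3(float, char, char), float, float))); no other remaining equation mentions S2. Substituting into the earlier bindings gives U := ref(map(tup3(tup3(float, char, char), float, float), map(unit, map(unit, tup3(tup3(float, char, char), float, float))))), A := map(unit, map(unit, tup3(tup3(float, char, char), float, float))).
Delete trivial equation char =?= char.
MGU = { U -> ref(map(tup3(tup3(float, char, char), float, float), map(unit, map(unit, tup3(tup3(float, char, char), float, float))))), S1 -> tup3(tup3(float, char, char), float, float), A -> map(unit, map(unit, tup3(tup3(float, char, char), float, float))), S2 -> map(unit, map(unit, tup3(tup3(float, char, char), float, float))) }, so S2 -> map(unit, map(unit, tup3(tup3(float, char, char), float, float))).

map(unit, map(unit, tup3(tup3(float, char, char), float, float)))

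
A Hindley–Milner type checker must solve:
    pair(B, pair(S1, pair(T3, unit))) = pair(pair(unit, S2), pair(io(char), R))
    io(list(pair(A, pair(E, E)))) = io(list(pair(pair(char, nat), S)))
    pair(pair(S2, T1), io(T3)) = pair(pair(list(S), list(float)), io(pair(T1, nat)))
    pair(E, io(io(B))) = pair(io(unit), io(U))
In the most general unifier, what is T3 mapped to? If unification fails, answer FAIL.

Decompose pair/2: B = pair(unit, S2),  pair(S1, pair(T3, unit)) = pair(io(char), R).
Bind B := pair(unit, S2); substituting into the one remaining equation that mentions B gives: pair(E, io(io(pair(unit, S2)))) = pair(io(unit), io(U)).
Decompose pair/2: S1 = io(char),  pair(T3, unit) = R.
Bind S1 := io(char); no other remaining equation mentions S1.
Bind R := pair(T3, unit); no other remaining equation mentions R.
Decompose io/1: list(pair(A, pair(E, E))) = list(pair(pair(char, nat), S)).
Decompose list/1: pair(A, pair(E, E)) = pair(pair(char, nat), S).
Decompose pair/2: A = pair(char, nat),  pair(E, E) = S.
Bind A := pair(char, nat); no other remaining equation mentions A.
Bind S := pair(E, E); substituting into the one remaining equation that mentions S gives: pair(pair(S2, T1), io(T3)) = pair(pair(list(pair(E, E)), list(float)), io(pair(T1, nat))).
Decompose pair/2: pair(S2, T1) = pair(list(pair(E, E)), list(float)),  io(T3) = io(pair(T1, nat)).
Decompose pair/2: S2 = list(pair(E, E)),  T1 = list(float).
Bind S2 := list(pair(E, E)); substituting into the one remaining equation that mentions S2 gives: pair(E, io(io(pair(unit, list(pair(E, E)))))) = pair(io(unit), io(U)). Substituting into the earlier binding gives B := pair(unit, list(pair(E, E))).
Bind T1 := list(float); substituting into the one remaining equation that mentions T1 gives: io(T3) = io(pair(list(float), nat)).
Decompose io/1: T3 = pair(list(float), nat).
Bind T3 := pair(list(float), nat); no other remaining equation mentions T3. Substituting into the earlier binding gives R := pair(pair(list(float), nat), unit).
Decompose pair/2: E = io(unit),  io(io(pair(unit, list(pair(E, E))))) = io(U).
Bind E := io(unit); substituting into the remaining equation gives: io(io(pair(unit, list(pair(io(unit), io(unit)))))) = io(U). Substituting into the earlier bindings gives B := pair(unit, list(pair(io(unit), io(unit)))), S := pair(io(unit), io(unit)), S2 := list(pair(io(unit), io(unit))).
Decompose io/1: io(pair(unit, list(pair(io(unit), io(unit))))) = U.
Bind U := io(pair(unit, list(pair(io(unit), io(unit))))).
MGU = { B := pair(unit, list(pair(io(unit), io(unit)))), S1 := io(char), R := pair(pair(list(float), nat), unit), A := pair(char, nat), S := pair(io(unit), io(unit)), S2 := list(pair(io(unit), io(unit))), T1 := list(float), T3 := pair(list(float), nat), E := io(unit), U := io(pair(unit, list(pair(io(unit), io(unit))))) }, so T3 := pair(list(float), nat).

pair(list(float), nat)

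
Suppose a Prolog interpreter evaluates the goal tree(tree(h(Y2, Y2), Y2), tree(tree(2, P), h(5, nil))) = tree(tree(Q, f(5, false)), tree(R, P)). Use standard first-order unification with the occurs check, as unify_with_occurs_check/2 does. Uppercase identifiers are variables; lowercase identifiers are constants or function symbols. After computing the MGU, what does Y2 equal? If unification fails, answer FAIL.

f(5, false)

Decompose tree/2: tree(h(Y2, Y2), Y2) = tree(Q, f(5, false)),  tree(tree(2, P), h(5, nil)) = tree(R, P).
Decompose tree/2: h(Y2, Y2) = Q,  Y2 = f(5, false).
Bind Q := h(Y2, Y2); no other remaining equation mentions Q.
Bind Y2 := f(5, false); no other remaining equation mentions Y2. Substituting into the earlier binding gives Q := h(f(5, false), f(5, false)).
Decompose tree/2: tree(2, P) = R,  h(5, nil) = P.
Bind R := tree(2, P); no other remaining equation mentions R.
Bind P := h(5, nil). Substituting into the earlier binding gives R := tree(2, h(5, nil)).
MGU = { Q ↦ h(f(5, false), f(5, false)), Y2 ↦ f(5, false), R ↦ tree(2, h(5, nil)), P ↦ h(5, nil) }, so Y2 ↦ f(5, false).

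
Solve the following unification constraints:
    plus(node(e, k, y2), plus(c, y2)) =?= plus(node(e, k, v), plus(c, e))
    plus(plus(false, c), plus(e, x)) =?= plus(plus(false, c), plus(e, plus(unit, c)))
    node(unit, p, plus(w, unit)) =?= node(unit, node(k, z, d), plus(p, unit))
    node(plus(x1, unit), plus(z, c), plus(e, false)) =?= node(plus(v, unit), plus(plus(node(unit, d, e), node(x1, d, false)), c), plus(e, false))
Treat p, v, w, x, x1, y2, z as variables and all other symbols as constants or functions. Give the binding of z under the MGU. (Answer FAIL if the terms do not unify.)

plus(node(unit, d, e), node(e, d, false))

Decompose plus/2: node(e, k, y2) =?= node(e, k, v),  plus(c, y2) =?= plus(c, e).
Decompose node/3: e =?= e,  k =?= k,  y2 =?= v.
Delete trivial equation e =?= e.
Delete trivial equation k =?= k.
Bind y2 := v; substituting into the one remaining equation that mentions y2 gives: plus(c, v) =?= plus(c, e).
Decompose plus/2: c =?= c,  v =?= e.
Delete trivial equation c =?= c.
Bind v := e; substituting into the one remaining equation that mentions v gives: node(plus(x1, unit), plus(z, c), plus(e, false)) =?= node(plus(e, unit), plus(plus(node(unit, d, e), node(x1, d, false)), c), plus(e, false)). Substituting into the earlier binding gives y2 := e.
Decompose plus/2: plus(false, c) =?= plus(false, c),  plus(e, x) =?= plus(e, plus(unit, c)).
Delete trivial equation plus(false, c) =?= plus(false, c).
Decompose plus/2: e =?= e,  x =?= plus(unit, c).
Delete trivial equation e =?= e.
Bind x := plus(unit, c); no other remaining equation mentions x.
Decompose node/3: unit =?= unit,  p =?= node(k, z, d),  plus(w, unit) =?= plus(p, unit).
Delete trivial equation unit =?= unit.
Bind p := node(k, z, d); substituting into the one remaining equation that mentions p gives: plus(w, unit) =?= plus(node(k, z, d), unit).
Decompose plus/2: w =?= node(k, z, d),  unit =?= unit.
Bind w := node(k, z, d); no other remaining equation mentions w.
Delete trivial equation unit =?= unit.
Decompose node/3: plus(x1, unit) =?= plus(e, unit),  plus(z, c) =?= plus(plus(node(unit, d, e), node(x1, d, false)), c),  plus(e, false) =?= plus(e, false).
Decompose plus/2: x1 =?= e,  unit =?= unit.
Bind x1 := e; substituting into the one remaining equation that mentions x1 gives: plus(z, c) =?= plus(plus(node(unit, d, e), node(e, d, false)), c).
Delete trivial equation unit =?= unit.
Decompose plus/2: z =?= plus(node(unit, d, e), node(e, d, false)),  c =?= c.
Bind z := plus(node(unit, d, e), node(e, d, false)); no other remaining equation mentions z. Substituting into the earlier bindings gives p := node(k, plus(node(unit, d, e), node(e, d, false)), d), w := node(k, plus(node(unit, d, e), node(e, d, false)), d).
Delete trivial equation c =?= c.
Delete trivial equation plus(e, false) =?= plus(e, false).
MGU = { y2 ↦ e, v ↦ e, x ↦ plus(unit, c), p ↦ node(k, plus(node(unit, d, e), node(e, d, false)), d), w ↦ node(k, plus(node(unit, d, e), node(e, d, false)), d), x1 ↦ e, z ↦ plus(node(unit, d, e), node(e, d, false)) }, so z ↦ plus(node(unit, d, e), node(e, d, false)).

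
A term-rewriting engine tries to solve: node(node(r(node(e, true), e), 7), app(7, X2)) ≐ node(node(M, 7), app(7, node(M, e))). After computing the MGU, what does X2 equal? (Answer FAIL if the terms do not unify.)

Decompose node/2: node(r(node(e, true), e), 7) ≐ node(M, 7),  app(7, X2) ≐ app(7, node(M, e)).
Decompose node/2: r(node(e, true), e) ≐ M,  7 ≐ 7.
Bind M := r(node(e, true), e); substituting into the one remaining equation that mentions M gives: app(7, X2) ≐ app(7, node(r(node(e, true), e), e)).
Delete trivial equation 7 ≐ 7.
Decompose app/2: 7 ≐ 7,  X2 ≐ node(r(node(e, true), e), e).
Delete trivial equation 7 ≐ 7.
Bind X2 := node(r(node(e, true), e), e).
MGU = { M -> r(node(e, true), e), X2 -> node(r(node(e, true), e), e) }, so X2 -> node(r(node(e, true), e), e).

node(r(node(e, true), e), e)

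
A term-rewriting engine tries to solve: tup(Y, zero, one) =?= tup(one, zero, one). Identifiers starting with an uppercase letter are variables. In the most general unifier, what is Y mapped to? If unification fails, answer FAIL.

one

Decompose tup/3: Y =?= one,  zero =?= zero,  one =?= one.
Bind Y := one; no other remaining equation mentions Y.
Delete trivial equation zero =?= zero.
Delete trivial equation one =?= one.
MGU = { Y := one }, so Y := one.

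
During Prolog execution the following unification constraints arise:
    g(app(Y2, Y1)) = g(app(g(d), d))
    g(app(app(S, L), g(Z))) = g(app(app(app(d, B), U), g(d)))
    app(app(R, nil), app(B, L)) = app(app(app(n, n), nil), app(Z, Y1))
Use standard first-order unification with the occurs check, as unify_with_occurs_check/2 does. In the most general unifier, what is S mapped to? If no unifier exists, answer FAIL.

Decompose g/1: app(Y2, Y1) = app(g(d), d).
Decompose app/2: Y2 = g(d),  Y1 = d.
Bind Y2 := g(d); no other remaining equation mentions Y2.
Bind Y1 := d; substituting into the one remaining equation that mentions Y1 gives: app(app(R, nil), app(B, L)) = app(app(app(n, n), nil), app(Z, d)).
Decompose g/1: app(app(S, L), g(Z)) = app(app(app(d, B), U), g(d)).
Decompose app/2: app(S, L) = app(app(d, B), U),  g(Z) = g(d).
Decompose app/2: S = app(d, B),  L = U.
Bind S := app(d, B); no other remaining equation mentions S.
Bind L := U; substituting into the one remaining equation that mentions L gives: app(app(R, nil), app(B, U)) = app(app(app(n, n), nil), app(Z, d)).
Decompose g/1: Z = d.
Bind Z := d; substituting into the remaining equation gives: app(app(R, nil), app(B, U)) = app(app(app(n, n), nil), app(d, d)).
Decompose app/2: app(R, nil) = app(app(n, n), nil),  app(B, U) = app(d, d).
Decompose app/2: R = app(n, n),  nil = nil.
Bind R := app(n, n); no other remaining equation mentions R.
Delete trivial equation nil = nil.
Decompose app/2: B = d,  U = d.
Bind B := d; no other remaining equation mentions B. Substituting into the earlier binding gives S := app(d, d).
Bind U := d. Substituting into the earlier binding gives L := d.
MGU = { Y2 ↦ g(d), Y1 ↦ d, S ↦ app(d, d), L ↦ d, Z ↦ d, R ↦ app(n, n), B ↦ d, U ↦ d }, so S ↦ app(d, d).

app(d, d)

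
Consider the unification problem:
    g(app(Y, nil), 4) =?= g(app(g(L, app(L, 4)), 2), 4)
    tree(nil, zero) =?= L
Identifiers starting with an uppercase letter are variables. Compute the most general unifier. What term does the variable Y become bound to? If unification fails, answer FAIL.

Decompose g/2: app(Y, nil) =?= app(g(L, app(L, 4)), 2),  4 =?= 4.
Decompose app/2: Y =?= g(L, app(L, 4)),  nil =?= 2.
Bind Y := g(L, app(L, 4)); no other remaining equation mentions Y.
Clash: constants nil and 2 differ; no unifier exists.

FAIL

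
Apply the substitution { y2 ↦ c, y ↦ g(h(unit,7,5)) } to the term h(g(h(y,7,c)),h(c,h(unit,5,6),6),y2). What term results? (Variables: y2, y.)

Replace each occurrence of y2 with c.
Replace each occurrence of y with g(h(unit,7,5)).
Result: h(g(h(g(h(unit,7,5)),7,c)),h(c,h(unit,5,6),6),c).

h(g(h(g(h(unit,7,5)),7,c)),h(c,h(unit,5,6),6),c)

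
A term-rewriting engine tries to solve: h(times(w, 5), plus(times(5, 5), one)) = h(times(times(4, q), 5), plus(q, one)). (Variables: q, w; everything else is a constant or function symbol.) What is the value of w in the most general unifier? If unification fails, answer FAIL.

Decompose h/2: times(w, 5) = times(times(4, q), 5),  plus(times(5, 5), one) = plus(q, one).
Decompose times/2: w = times(4, q),  5 = 5.
Bind w := times(4, q); no other remaining equation mentions w.
Delete trivial equation 5 = 5.
Decompose plus/2: times(5, 5) = q,  one = one.
Bind q := times(5, 5); no other remaining equation mentions q. Substituting into the earlier binding gives w := times(4, times(5, 5)).
Delete trivial equation one = one.
MGU = { w := times(4, times(5, 5)), q := times(5, 5) }, so w := times(4, times(5, 5)).

times(4, times(5, 5))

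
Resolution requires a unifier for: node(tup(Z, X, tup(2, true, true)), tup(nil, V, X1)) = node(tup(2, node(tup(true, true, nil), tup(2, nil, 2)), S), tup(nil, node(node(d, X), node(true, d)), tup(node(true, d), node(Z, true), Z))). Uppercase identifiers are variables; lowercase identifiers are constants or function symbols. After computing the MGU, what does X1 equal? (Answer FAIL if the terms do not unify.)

tup(node(true, d), node(2, true), 2)

Decompose node/2: tup(Z, X, tup(2, true, true)) = tup(2, node(tup(true, true, nil), tup(2, nil, 2)), S),  tup(nil, V, X1) = tup(nil, node(node(d, X), node(true, d)), tup(node(true, d), node(Z, true), Z)).
Decompose tup/3: Z = 2,  X = node(tup(true, true, nil), tup(2, nil, 2)),  tup(2, true, true) = S.
Bind Z := 2; substituting into the one remaining equation that mentions Z gives: tup(nil, V, X1) = tup(nil, node(node(d, X), node(true, d)), tup(node(true, d), node(2, true), 2)).
Bind X := node(tup(true, true, nil), tup(2, nil, 2)); substituting into the one remaining equation that mentions X gives: tup(nil, V, X1) = tup(nil, node(node(d, node(tup(true, true, nil), tup(2, nil, 2))), node(true, d)), tup(node(true, d), node(2, true), 2)).
Bind S := tup(2, true, true); no other remaining equation mentions S.
Decompose tup/3: nil = nil,  V = node(node(d, node(tup(true, true, nil), tup(2, nil, 2))), node(true, d)),  X1 = tup(node(true, d), node(2, true), 2).
Delete trivial equation nil = nil.
Bind V := node(node(d, node(tup(true, true, nil), tup(2, nil, 2))), node(true, d)); no other remaining equation mentions V.
Bind X1 := tup(node(true, d), node(2, true), 2).
MGU = { Z -> 2, X -> node(tup(true, true, nil), tup(2, nil, 2)), S -> tup(2, true, true), V -> node(node(d, node(tup(true, true, nil), tup(2, nil, 2))), node(true, d)), X1 -> tup(node(true, d), node(2, true), 2) }, so X1 -> tup(node(true, d), node(2, true), 2).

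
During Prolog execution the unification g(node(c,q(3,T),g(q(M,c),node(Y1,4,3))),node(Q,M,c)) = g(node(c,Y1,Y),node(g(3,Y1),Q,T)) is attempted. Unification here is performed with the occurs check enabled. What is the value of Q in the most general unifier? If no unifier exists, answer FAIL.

Decompose g/2: node(c,q(3,T),g(q(M,c),node(Y1,4,3))) = node(c,Y1,Y),  node(Q,M,c) = node(g(3,Y1),Q,T).
Decompose node/3: c = c,  q(3,T) = Y1,  g(q(M,c),node(Y1,4,3)) = Y.
Delete trivial equation c = c.
Bind Y1 := q(3,T); substituting into the remaining equations gives: g(q(M,c),node(q(3,T),4,3)) = Y,  node(Q,M,c) = node(g(3,q(3,T)),Q,T).
Bind Y := g(q(M,c),node(q(3,T),4,3)); no other remaining equation mentions Y.
Decompose node/3: Q = g(3,q(3,T)),  M = Q,  c = T.
Bind Q := g(3,q(3,T)); substituting into the one remaining equation that mentions Q gives: M = g(3,q(3,T)).
Bind M := g(3,q(3,T)); no other remaining equation mentions M. Substituting into the earlier binding gives Y := g(q(g(3,q(3,T)),c),node(q(3,T),4,3)).
Bind T := c. Substituting into the earlier bindings gives Y1 := q(3,c), Y := g(q(g(3,q(3,c)),c),node(q(3,c),4,3)), Q := g(3,q(3,c)), M := g(3,q(3,c)).
MGU = { Y1 ↦ q(3,c), Y ↦ g(q(g(3,q(3,c)),c),node(q(3,c),4,3)), Q ↦ g(3,q(3,c)), M ↦ g(3,q(3,c)), T ↦ c }, so Q ↦ g(3,q(3,c)).

g(3,q(3,c))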